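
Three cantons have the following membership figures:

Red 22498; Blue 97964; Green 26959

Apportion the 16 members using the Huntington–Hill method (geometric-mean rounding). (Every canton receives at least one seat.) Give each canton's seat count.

Red=2, Blue=11, Green=3

With divisor 9263: modified quotas Red 2.429, Blue 10.576, Green 2.910.
Geometric-mean thresholds: Red √(2·3)=2.449, Blue √(10·11)=10.488, Green √(2·3)=2.449.
Each quota rounded against its threshold gives Red 2, Blue 11, Green 3 (total 16).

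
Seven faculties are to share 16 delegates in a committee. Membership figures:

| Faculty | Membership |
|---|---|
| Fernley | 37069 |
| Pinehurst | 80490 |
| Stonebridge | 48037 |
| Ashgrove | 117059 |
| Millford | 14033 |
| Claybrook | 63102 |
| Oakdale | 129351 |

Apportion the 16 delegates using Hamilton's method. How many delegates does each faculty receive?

The standard divisor is 489141/16 ≈ 30571.312.
Standard quotas: Fernley 1.2125, Pinehurst 2.6329, Stonebridge 1.5713, Ashgrove 3.8290, Millford 0.4590, Claybrook 2.0641, Oakdale 4.2311.
Lower quotas: Fernley 1, Pinehurst 2, Stonebridge 1, Ashgrove 3, Millford 0, Claybrook 2, Oakdale 4 (sum 13, leaving 3 seats).
Remainders in descending order: Ashgrove 0.8290, Pinehurst 0.6329, Stonebridge 0.5713, Millford 0.4590, Oakdale 0.2311, Fernley 0.2125, Claybrook 0.0641.
The surplus seats go to Ashgrove, Pinehurst, Stonebridge.

Fernley 1, Pinehurst 3, Stonebridge 2, Ashgrove 4, Millford 0, Claybrook 2, Oakdale 4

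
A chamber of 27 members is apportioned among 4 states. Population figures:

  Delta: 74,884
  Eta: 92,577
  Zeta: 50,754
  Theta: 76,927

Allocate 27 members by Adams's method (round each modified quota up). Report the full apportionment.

Delta=7; Eta=8; Zeta=5; Theta=7

Standard divisor 295142/27 ≈ 10931.185; standard quotas: Delta 6.850, Eta 8.469, Zeta 4.643, Theta 7.037.
Rounding up gives 7, 9, 5, 8 = 29 seats, so the divisor must be adjusted.
With modified divisor 12000: modified quotas Delta 6.240, Eta 7.715, Zeta 4.229, Theta 6.411.
Rounding up: Delta 7, Eta 8, Zeta 5, Theta 7 (total 27).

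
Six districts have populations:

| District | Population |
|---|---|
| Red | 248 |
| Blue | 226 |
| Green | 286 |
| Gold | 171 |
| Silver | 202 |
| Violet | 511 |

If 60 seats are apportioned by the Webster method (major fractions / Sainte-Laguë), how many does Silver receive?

7

Standard divisor 1644/60 ≈ 27.4; standard quotas: Red 9.051, Blue 8.248, Green 10.438, Gold 6.241, Silver 7.372, Violet 18.650.
Rounding to the nearest integer gives 9, 8, 10, 6, 7, 19 = 59 seats, so the divisor must be adjusted.
With modified divisor 27.1: modified quotas Red 9.151, Blue 8.339, Green 10.554, Gold 6.310, Silver 7.454, Violet 18.856.
Rounding to the nearest integer: Red 9, Blue 8, Green 11, Gold 6, Silver 7, Violet 19 (total 60).
Silver receives 7.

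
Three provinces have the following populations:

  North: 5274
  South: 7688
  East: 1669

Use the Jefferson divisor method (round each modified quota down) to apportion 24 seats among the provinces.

North=9, South=13, East=2

Standard divisor 14631/24 ≈ 609.625; standard quotas: North 8.651, South 12.611, East 2.738.
Rounding down gives 8, 12, 2 = 22 seats, so the divisor must be adjusted.
With modified divisor 570: modified quotas North 9.253, South 13.488, East 2.928.
Rounding down: North 9, South 13, East 2 (total 24).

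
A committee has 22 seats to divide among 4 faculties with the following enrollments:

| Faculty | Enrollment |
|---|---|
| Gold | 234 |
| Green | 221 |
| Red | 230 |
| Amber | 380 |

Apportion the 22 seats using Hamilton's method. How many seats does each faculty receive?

Standard divisor: 1065 ÷ 22 ≈ 48.409.
Standard quotas: Gold 4.834, Green 4.565, Red 4.751, Amber 7.850.
Lower quotas: Gold 4, Green 4, Red 4, Amber 7 (sum 19, leaving 3 seats).
Remainders in descending order: Amber 0.850, Gold 0.834, Red 0.751, Green 0.565.
Largest remainders: Amber, Gold, Red receive the extra seats.

Gold: 5, Green: 4, Red: 5, Amber: 8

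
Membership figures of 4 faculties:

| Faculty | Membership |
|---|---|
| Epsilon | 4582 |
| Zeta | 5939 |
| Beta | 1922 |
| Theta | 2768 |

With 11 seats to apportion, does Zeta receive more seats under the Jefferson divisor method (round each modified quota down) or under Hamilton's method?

Jefferson: Epsilon 3, Zeta 5, Beta 1, Theta 2.
Hamilton: Epsilon 3, Zeta 4, Beta 2, Theta 2.
Zeta gets 5 under Jefferson and 4 under Hamilton.

Jefferson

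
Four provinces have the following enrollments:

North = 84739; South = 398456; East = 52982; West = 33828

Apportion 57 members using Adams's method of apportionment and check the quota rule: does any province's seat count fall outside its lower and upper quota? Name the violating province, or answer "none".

Standard quotas: North 8.474, South 39.845, East 5.298, West 3.383.
Adams allocation: North 9, South 38, East 6, West 4.
South has quota 39.845 (lower 39, upper 40) but receives 38 — outside the quota interval.

South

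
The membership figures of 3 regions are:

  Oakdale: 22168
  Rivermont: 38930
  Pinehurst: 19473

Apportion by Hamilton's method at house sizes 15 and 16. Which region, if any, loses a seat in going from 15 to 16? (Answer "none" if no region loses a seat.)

none

At 15 seats: Oakdale 4, Rivermont 7, Pinehurst 4.
At 16 seats: Oakdale 4, Rivermont 8, Pinehurst 4.
No region's allocation decreased.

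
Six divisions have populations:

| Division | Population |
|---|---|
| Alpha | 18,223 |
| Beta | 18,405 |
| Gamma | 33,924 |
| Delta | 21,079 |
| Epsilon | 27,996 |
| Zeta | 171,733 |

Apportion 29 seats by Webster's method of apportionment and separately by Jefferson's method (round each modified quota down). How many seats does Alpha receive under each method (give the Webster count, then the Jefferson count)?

2 and 1

Webster: Alpha 2, Beta 2, Gamma 3, Delta 2, Epsilon 3, Zeta 17.
Jefferson: Alpha 1, Beta 2, Gamma 3, Delta 2, Epsilon 3, Zeta 18.
Alpha gets 2 under Webster and 1 under Jefferson.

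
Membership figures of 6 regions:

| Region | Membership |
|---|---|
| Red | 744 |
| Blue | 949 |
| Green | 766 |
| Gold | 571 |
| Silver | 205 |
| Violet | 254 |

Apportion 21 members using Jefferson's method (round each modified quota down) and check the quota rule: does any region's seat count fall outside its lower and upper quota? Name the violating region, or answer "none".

none

Standard quotas: Red 4.478, Blue 5.712, Green 4.610, Gold 3.437, Silver 1.234, Violet 1.529.
Jefferson allocation: Red 5, Blue 6, Green 5, Gold 3, Silver 1, Violet 1.
Every allocation lies between the lower and upper quota.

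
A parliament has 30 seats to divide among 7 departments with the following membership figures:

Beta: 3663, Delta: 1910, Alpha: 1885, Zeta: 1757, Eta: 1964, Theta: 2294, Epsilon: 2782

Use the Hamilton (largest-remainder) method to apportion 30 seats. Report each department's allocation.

Standard divisor: 16255 ÷ 30 ≈ 541.833.
Standard quotas: Beta 6.760, Delta 3.525, Alpha 3.479, Zeta 3.243, Eta 3.625, Theta 4.234, Epsilon 5.134.
Lower quotas: Beta 6, Delta 3, Alpha 3, Zeta 3, Eta 3, Theta 4, Epsilon 5 (sum 27, leaving 3 seats).
Remainders in descending order: Beta 0.760, Eta 0.625, Delta 0.525, Alpha 0.479, Zeta 0.243, Theta 0.234, Epsilon 0.134.
Largest remainders: Beta, Eta, Delta receive the extra seats.

Beta: 7, Delta: 4, Alpha: 3, Zeta: 3, Eta: 4, Theta: 4, Epsilon: 5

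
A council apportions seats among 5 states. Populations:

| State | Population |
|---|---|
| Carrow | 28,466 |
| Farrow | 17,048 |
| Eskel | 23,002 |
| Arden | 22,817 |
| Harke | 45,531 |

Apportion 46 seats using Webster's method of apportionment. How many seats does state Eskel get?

8

Standard divisor 136864/46 ≈ 2975.304; standard quotas: Carrow 9.567, Farrow 5.730, Eskel 7.731, Arden 7.669, Harke 15.303.
Rounding to the nearest integer gives 10, 6, 8, 8, 15 = 47 seats, so the divisor must be adjusted.
With modified divisor 3020: modified quotas Carrow 9.426, Farrow 5.645, Eskel 7.617, Arden 7.555, Harke 15.076.
Rounding to the nearest integer: Carrow 9, Farrow 6, Eskel 8, Arden 8, Harke 15 (total 46).
Eskel receives 8.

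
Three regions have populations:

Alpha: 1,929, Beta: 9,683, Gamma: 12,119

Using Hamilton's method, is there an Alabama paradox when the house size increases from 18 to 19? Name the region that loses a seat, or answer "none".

At 18 seats: Alpha 2, Beta 7, Gamma 9.
At 19 seats: Alpha 1, Beta 8, Gamma 10.
Alpha drops from 2 to 1.

Alpha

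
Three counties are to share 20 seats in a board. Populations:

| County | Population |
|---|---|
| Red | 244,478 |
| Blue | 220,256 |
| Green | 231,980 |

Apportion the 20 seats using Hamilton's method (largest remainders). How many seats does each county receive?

Standard divisor: 696714 ÷ 20 ≈ 34835.7.
Standard quotas: Red 7.0180, Blue 6.3227, Green 6.6593.
Lower quotas: Red 7, Blue 6, Green 6 (sum 19, leaving 1 seat).
Remainders in descending order: Green 0.6593, Blue 0.3227, Red 0.0180.
Largest remainder: Green receives the extra seat.

Red 7; Blue 6; Green 7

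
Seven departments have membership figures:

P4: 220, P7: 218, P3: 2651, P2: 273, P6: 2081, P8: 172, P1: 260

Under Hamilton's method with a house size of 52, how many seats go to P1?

Total 5875; standard divisor 5875/52 ≈ 112.981.
Standard quotas: P4 1.947, P7 1.930, P3 23.464, P2 2.416, P6 18.419, P8 1.522, P1 2.301.
Lower quotas: P4 1, P7 1, P3 23, P2 2, P6 18, P8 1, P1 2 (sum 48, leaving 4 seats).
Remainders in descending order: P4 0.947, P7 0.930, P8 0.522, P3 0.464, P6 0.419, P2 0.416, P1 0.301.
Largest remainders: P4, P7, P8, P3 receive the extra seats.
P1 receives 2.

2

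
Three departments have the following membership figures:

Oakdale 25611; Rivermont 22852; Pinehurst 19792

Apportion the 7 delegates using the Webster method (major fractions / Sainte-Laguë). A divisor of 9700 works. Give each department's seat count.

With modified divisor 9700: modified quotas Oakdale 2.640, Rivermont 2.356, Pinehurst 2.040.
Rounding to the nearest integer: Oakdale 3, Rivermont 2, Pinehurst 2 (total 7).

Oakdale=3, Rivermont=2, Pinehurst=2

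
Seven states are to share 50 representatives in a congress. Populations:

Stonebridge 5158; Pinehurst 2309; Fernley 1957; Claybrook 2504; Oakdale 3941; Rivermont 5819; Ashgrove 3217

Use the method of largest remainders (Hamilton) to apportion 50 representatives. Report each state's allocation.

Stonebridge=10, Pinehurst=5, Fernley=4, Claybrook=5, Oakdale=8, Rivermont=12, Ashgrove=6

The standard divisor is 24905/50 ≈ 498.1.
Standard quotas: Stonebridge 10.3554, Pinehurst 4.6356, Fernley 3.9289, Claybrook 5.0271, Oakdale 7.9121, Rivermont 11.6824, Ashgrove 6.4585.
Lower quotas: Stonebridge 10, Pinehurst 4, Fernley 3, Claybrook 5, Oakdale 7, Rivermont 11, Ashgrove 6 (sum 46, leaving 4 seats).
Remainders in descending order: Fernley 0.9289, Oakdale 0.9121, Rivermont 0.6824, Pinehurst 0.6356, Ashgrove 0.4585, Stonebridge 0.3554, Claybrook 0.0271.
The surplus seats go to Fernley, Oakdale, Rivermont, Pinehurst.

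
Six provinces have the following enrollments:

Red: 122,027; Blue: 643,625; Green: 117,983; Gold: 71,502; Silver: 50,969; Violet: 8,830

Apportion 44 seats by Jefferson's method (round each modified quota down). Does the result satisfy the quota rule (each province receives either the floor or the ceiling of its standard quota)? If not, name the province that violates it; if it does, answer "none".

Standard quotas: Red 5.290, Blue 27.903, Green 5.115, Gold 3.100, Silver 2.210, Violet 0.383.
Jefferson allocation: Red 5, Blue 29, Green 5, Gold 3, Silver 2, Violet 0.
Blue has quota 27.903 (lower 27, upper 28) but receives 29 — outside the quota interval.

Blue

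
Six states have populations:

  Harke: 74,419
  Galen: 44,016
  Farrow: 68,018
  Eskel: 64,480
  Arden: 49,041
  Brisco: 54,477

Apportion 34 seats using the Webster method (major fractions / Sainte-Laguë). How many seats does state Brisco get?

Standard divisor 354451/34 ≈ 10425.029; standard quotas: Harke 7.138, Galen 4.222, Farrow 6.524, Eskel 6.185, Arden 4.704, Brisco 5.226.
Rounding to the nearest integer gives Harke 7, Galen 4, Farrow 7, Eskel 6, Arden 5, Brisco 5 — total 34, matching the house size, so no adjustment is needed.
Brisco receives 5.

5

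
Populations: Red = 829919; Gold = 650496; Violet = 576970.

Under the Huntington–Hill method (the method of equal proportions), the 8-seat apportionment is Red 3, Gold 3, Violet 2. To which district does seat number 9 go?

Red

Priority for the next seat is population ÷ (√(s·(s+1))).
Priorities: Red 239576.979, Gold 187782.020, Violet 235547.016.
Highest priority: Red.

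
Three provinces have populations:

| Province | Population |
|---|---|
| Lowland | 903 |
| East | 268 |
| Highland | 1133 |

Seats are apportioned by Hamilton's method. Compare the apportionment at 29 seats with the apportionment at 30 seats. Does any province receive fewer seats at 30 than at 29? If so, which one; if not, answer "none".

East

At 29 seats: Lowland 11, East 4, Highland 14.
At 30 seats: Lowland 12, East 3, Highland 15.
East drops from 4 to 3.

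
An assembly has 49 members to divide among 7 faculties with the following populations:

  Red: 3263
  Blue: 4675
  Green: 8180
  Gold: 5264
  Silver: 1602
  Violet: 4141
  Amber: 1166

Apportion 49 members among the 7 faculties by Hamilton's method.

Red 6; Blue 8; Green 14; Gold 9; Silver 3; Violet 7; Amber 2

Standard divisor: 28291 ÷ 49 ≈ 577.367.
Standard quotas: Red 5.6515, Blue 8.0971, Green 14.1678, Gold 9.1172, Silver 2.7747, Violet 7.1722, Amber 2.0195.
Lower quotas: Red 5, Blue 8, Green 14, Gold 9, Silver 2, Violet 7, Amber 2 (sum 47, leaving 2 seats).
Remainders in descending order: Silver 0.7747, Red 0.6515, Violet 0.1722, Green 0.1678, Gold 0.1172, Blue 0.0971, Amber 0.0195.
Largest remainders: Silver, Red receive the extra seats.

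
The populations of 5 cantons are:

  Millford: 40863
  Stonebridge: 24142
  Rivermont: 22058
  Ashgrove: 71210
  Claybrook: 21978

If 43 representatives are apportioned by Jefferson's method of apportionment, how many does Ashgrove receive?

Standard divisor 180251/43 ≈ 4191.884; standard quotas: Millford 9.748, Stonebridge 5.759, Rivermont 5.262, Ashgrove 16.988, Claybrook 5.243.
Rounding down gives 9, 5, 5, 16, 5 = 40 seats, so the divisor must be adjusted.
With modified divisor 4000: modified quotas Millford 10.216, Stonebridge 6.035, Rivermont 5.514, Ashgrove 17.802, Claybrook 5.495.
Rounding down: Millford 10, Stonebridge 6, Rivermont 5, Ashgrove 17, Claybrook 5 (total 43).
Ashgrove receives 17.

17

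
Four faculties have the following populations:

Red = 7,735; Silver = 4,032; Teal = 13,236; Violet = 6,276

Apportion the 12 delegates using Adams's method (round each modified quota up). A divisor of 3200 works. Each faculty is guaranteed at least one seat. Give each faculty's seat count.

With modified divisor 3200: modified quotas Red 2.417, Silver 1.260, Teal 4.136, Violet 1.961.
Rounding up: Red 3, Silver 2, Teal 5, Violet 2 (total 12).

Red 3; Silver 2; Teal 5; Violet 2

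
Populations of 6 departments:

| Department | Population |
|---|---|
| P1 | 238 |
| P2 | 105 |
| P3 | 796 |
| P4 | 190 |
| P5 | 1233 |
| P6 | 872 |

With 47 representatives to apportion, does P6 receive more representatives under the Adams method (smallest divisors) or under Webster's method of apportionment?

Webster

Adams: P1 4, P2 2, P3 11, P4 3, P5 16, P6 11.
Webster: P1 3, P2 1, P3 11, P4 3, P5 17, P6 12.
P6 gets 11 under Adams and 12 under Webster.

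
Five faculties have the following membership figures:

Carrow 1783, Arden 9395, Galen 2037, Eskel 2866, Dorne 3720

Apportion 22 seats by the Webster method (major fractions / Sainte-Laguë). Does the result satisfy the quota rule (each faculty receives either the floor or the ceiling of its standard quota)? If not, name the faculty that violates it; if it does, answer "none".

none

Standard quotas: Carrow 1.981, Arden 10.438, Galen 2.263, Eskel 3.184, Dorne 4.133.
Webster allocation: Carrow 2, Arden 11, Galen 2, Eskel 3, Dorne 4.
Every allocation lies between the lower and upper quota.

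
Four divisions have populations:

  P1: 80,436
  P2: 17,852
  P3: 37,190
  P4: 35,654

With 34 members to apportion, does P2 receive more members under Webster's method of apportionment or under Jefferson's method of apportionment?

Webster: P1 16, P2 4, P3 7, P4 7.
Jefferson: P1 17, P2 3, P3 7, P4 7.
P2 gets 4 under Webster and 3 under Jefferson.

Webster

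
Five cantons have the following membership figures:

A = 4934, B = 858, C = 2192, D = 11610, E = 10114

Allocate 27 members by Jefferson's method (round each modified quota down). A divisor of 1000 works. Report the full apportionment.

A 4; B 0; C 2; D 11; E 10

With modified divisor 1000: modified quotas A 4.934, B 0.858, C 2.192, D 11.610, E 10.114.
Rounding down: A 4, B 0, C 2, D 11, E 10 (total 27).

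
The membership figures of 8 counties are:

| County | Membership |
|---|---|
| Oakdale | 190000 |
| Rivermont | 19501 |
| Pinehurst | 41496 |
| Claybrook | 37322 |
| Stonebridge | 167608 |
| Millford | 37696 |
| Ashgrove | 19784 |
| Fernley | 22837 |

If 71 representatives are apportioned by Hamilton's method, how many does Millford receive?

Standard divisor: 536244 ÷ 71 ≈ 7552.732.
Standard quotas: Oakdale 25.1565, Rivermont 2.5820, Pinehurst 5.4942, Claybrook 4.9415, Stonebridge 22.1917, Millford 4.9910, Ashgrove 2.6194, Fernley 3.0237.
Lower quotas: Oakdale 25, Rivermont 2, Pinehurst 5, Claybrook 4, Stonebridge 22, Millford 4, Ashgrove 2, Fernley 3 (sum 67, leaving 4 seats).
Remainders in descending order: Millford 0.9910, Claybrook 0.9415, Ashgrove 0.6194, Rivermont 0.5820, Pinehurst 0.4942, Stonebridge 0.1917, Oakdale 0.1565, Fernley 0.0237.
The surplus seats go to Millford, Claybrook, Ashgrove, Rivermont.
Millford receives 5.

5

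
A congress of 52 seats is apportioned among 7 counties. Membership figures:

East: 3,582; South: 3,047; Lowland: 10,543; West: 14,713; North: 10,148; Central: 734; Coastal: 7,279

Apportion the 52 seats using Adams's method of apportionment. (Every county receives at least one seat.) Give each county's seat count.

East 4, South 3, Lowland 11, West 15, North 10, Central 1, Coastal 8

Standard divisor 50046/52 ≈ 962.423; standard quotas: East 3.722, South 3.166, Lowland 10.955, West 15.287, North 10.544, Central 0.763, Coastal 7.563.
Rounding up gives 4, 4, 11, 16, 11, 1, 8 = 55 seats, so the divisor must be adjusted.
With modified divisor 1030: modified quotas East 3.478, South 2.958, Lowland 10.236, West 14.284, North 9.852, Central 0.713, Coastal 7.067.
Rounding up: East 4, South 3, Lowland 11, West 15, North 10, Central 1, Coastal 8 (total 52).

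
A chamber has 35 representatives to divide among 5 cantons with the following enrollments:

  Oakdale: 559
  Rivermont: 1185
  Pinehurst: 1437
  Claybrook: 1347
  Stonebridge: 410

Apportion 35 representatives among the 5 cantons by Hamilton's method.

Total 4938; standard divisor 4938/35 ≈ 141.086.
Standard quotas: Oakdale 3.962, Rivermont 8.399, Pinehurst 10.185, Claybrook 9.547, Stonebridge 2.906.
Lower quotas: Oakdale 3, Rivermont 8, Pinehurst 10, Claybrook 9, Stonebridge 2 (sum 32, leaving 3 seats).
Remainders in descending order: Oakdale 0.962, Stonebridge 0.906, Claybrook 0.547, Rivermont 0.399, Pinehurst 0.185.
Largest remainders: Oakdale, Stonebridge, Claybrook receive the extra seats.

Oakdale 4; Rivermont 8; Pinehurst 10; Claybrook 10; Stonebridge 3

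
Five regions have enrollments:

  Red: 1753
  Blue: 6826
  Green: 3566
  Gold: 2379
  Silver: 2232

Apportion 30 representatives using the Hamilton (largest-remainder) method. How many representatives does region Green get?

Standard divisor: 16756 ÷ 30 ≈ 558.533.
Standard quotas: Red 3.1386, Blue 12.2213, Green 6.3846, Gold 4.2594, Silver 3.9962.
Lower quotas: Red 3, Blue 12, Green 6, Gold 4, Silver 3 (sum 28, leaving 2 seats).
Remainders in descending order: Silver 0.9962, Green 0.3846, Gold 0.2594, Blue 0.2213, Red 0.1386.
The surplus seats go to Silver, Green.
Green receives 7.

7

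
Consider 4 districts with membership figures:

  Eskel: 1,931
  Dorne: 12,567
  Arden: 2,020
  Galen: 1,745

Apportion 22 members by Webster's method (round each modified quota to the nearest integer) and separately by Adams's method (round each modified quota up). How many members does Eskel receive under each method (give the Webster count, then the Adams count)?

Webster: Eskel 2, Dorne 16, Arden 2, Galen 2.
Adams: Eskel 3, Dorne 14, Arden 3, Galen 2.
Eskel gets 2 under Webster and 3 under Adams.

2 and 3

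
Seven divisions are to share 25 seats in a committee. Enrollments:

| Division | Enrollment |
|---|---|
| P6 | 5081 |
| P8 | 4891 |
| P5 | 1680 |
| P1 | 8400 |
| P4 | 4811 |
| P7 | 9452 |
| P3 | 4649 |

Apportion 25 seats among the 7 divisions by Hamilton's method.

P6=3; P8=3; P5=1; P1=6; P4=3; P7=6; P3=3

The standard divisor is 38964/25 ≈ 1558.56.
Standard quotas: P6 3.2601, P8 3.1382, P5 1.0779, P1 5.3896, P4 3.0868, P7 6.0646, P3 2.9829.
Lower quotas: P6 3, P8 3, P5 1, P1 5, P4 3, P7 6, P3 2 (sum 23, leaving 2 seats).
Remainders in descending order: P3 0.9829, P1 0.3896, P6 0.2601, P8 0.1382, P4 0.0868, P5 0.0779, P7 0.0646.
Largest remainders: P3, P1 receive the extra seats.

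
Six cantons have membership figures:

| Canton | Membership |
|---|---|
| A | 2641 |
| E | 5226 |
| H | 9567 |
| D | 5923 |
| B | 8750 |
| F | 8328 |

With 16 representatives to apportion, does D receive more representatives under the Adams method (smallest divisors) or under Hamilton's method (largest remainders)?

Adams

Adams: A 1, E 2, H 4, D 3, B 3, F 3.
Hamilton: A 1, E 2, H 4, D 2, B 4, F 3.
D gets 3 under Adams and 2 under Hamilton.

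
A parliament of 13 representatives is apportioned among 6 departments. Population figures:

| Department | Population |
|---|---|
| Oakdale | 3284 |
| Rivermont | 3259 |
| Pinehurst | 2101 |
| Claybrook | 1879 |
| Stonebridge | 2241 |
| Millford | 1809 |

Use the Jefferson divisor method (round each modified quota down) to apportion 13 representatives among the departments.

Standard divisor 14573/13 ≈ 1121; standard quotas: Oakdale 2.930, Rivermont 2.907, Pinehurst 1.874, Claybrook 1.676, Stonebridge 1.999, Millford 1.614.
Rounding down gives 2, 2, 1, 1, 1, 1 = 8 seats, so the divisor must be adjusted.
With modified divisor 920: modified quotas Oakdale 3.570, Rivermont 3.542, Pinehurst 2.284, Claybrook 2.042, Stonebridge 2.436, Millford 1.966.
Rounding down: Oakdale 3, Rivermont 3, Pinehurst 2, Claybrook 2, Stonebridge 2, Millford 1 (total 13).

Oakdale 3; Rivermont 3; Pinehurst 2; Claybrook 2; Stonebridge 2; Millford 1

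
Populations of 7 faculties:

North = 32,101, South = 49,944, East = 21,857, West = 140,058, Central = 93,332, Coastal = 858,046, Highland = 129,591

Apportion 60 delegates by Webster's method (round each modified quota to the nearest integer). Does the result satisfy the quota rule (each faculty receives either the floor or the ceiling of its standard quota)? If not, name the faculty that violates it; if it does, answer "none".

Standard quotas: North 1.454, South 2.262, East 0.990, West 6.343, Central 4.227, Coastal 38.857, Highland 5.869.
Webster allocation: North 1, South 2, East 1, West 6, Central 4, Coastal 40, Highland 6.
Coastal has quota 38.857 (lower 38, upper 39) but receives 40 — outside the quota interval.

Coastal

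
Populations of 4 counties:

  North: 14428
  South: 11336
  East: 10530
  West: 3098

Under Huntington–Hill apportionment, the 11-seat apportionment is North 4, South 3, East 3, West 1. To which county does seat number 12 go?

Priority for the next seat is population ÷ (√(s·(s+1))).
Priorities: North 3226.199, South 3272.421, East 3039.749, West 2190.617.
Highest priority: South.

South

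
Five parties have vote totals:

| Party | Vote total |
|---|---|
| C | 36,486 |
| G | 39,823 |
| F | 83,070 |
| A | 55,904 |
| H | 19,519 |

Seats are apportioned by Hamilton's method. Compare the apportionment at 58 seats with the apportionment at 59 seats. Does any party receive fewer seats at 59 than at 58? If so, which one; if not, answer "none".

At 58 seats: C 9, G 10, F 20, A 14, H 5.
At 59 seats: C 9, G 10, F 21, A 14, H 5.
No party's allocation decreased.

none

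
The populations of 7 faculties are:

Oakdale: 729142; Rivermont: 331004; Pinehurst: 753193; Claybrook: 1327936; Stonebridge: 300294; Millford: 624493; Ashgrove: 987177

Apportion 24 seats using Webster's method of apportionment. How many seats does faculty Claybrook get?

6

Standard divisor 5053239/24 ≈ 210551.625; standard quotas: Oakdale 3.463, Rivermont 1.572, Pinehurst 3.577, Claybrook 6.307, Stonebridge 1.426, Millford 2.966, Ashgrove 4.689.
Rounding to the nearest integer gives Oakdale 3, Rivermont 2, Pinehurst 4, Claybrook 6, Stonebridge 1, Millford 3, Ashgrove 5 — total 24, matching the house size, so no adjustment is needed.
Claybrook receives 6.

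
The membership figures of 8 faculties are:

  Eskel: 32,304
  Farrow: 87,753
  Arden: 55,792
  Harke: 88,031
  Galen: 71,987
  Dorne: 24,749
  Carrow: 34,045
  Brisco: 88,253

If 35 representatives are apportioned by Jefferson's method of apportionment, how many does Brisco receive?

Standard divisor 482914/35 ≈ 13797.543; standard quotas: Eskel 2.341, Farrow 6.360, Arden 4.044, Harke 6.380, Galen 5.217, Dorne 1.794, Carrow 2.467, Brisco 6.396.
Rounding down gives 2, 6, 4, 6, 5, 1, 2, 6 = 32 seats, so the divisor must be adjusted.
With modified divisor 12500: modified quotas Eskel 2.584, Farrow 7.020, Arden 4.463, Harke 7.042, Galen 5.759, Dorne 1.980, Carrow 2.724, Brisco 7.060.
Rounding down: Eskel 2, Farrow 7, Arden 4, Harke 7, Galen 5, Dorne 1, Carrow 2, Brisco 7 (total 35).
Brisco receives 7.

7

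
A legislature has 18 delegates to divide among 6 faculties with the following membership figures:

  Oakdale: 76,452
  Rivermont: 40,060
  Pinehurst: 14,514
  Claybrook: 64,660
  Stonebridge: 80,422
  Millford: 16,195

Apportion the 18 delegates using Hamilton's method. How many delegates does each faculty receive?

Total 292303; standard divisor 292303/18 ≈ 16239.056.
Standard quotas: Oakdale 4.7079, Rivermont 2.4669, Pinehurst 0.8938, Claybrook 3.9818, Stonebridge 4.9524, Millford 0.9973.
Lower quotas: Oakdale 4, Rivermont 2, Pinehurst 0, Claybrook 3, Stonebridge 4, Millford 0 (sum 13, leaving 5 seats).
Remainders in descending order: Millford 0.9973, Claybrook 0.9818, Stonebridge 0.9524, Pinehurst 0.8938, Oakdale 0.7079, Rivermont 0.4669.
Largest remainders: Millford, Claybrook, Stonebridge, Pinehurst, Oakdale receive the extra seats.

Oakdale 5, Rivermont 2, Pinehurst 1, Claybrook 4, Stonebridge 5, Millford 1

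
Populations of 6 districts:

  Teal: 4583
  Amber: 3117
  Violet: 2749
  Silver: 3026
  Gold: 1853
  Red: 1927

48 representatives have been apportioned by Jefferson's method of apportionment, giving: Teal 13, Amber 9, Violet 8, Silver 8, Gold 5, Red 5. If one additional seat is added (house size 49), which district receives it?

Silver

Priority for the next seat is population ÷ (current seats + 1).
Priorities: Teal 327.357, Amber 311.700, Violet 305.444, Silver 336.222, Gold 308.833, Red 321.167.
Highest priority: Silver.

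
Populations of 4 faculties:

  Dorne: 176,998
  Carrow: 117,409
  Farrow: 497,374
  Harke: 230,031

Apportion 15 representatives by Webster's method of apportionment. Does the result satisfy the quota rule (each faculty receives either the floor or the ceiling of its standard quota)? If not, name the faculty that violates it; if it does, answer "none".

Standard quotas: Dorne 2.598, Carrow 1.724, Farrow 7.301, Harke 3.377.
Webster allocation: Dorne 3, Carrow 2, Farrow 7, Harke 3.
Every allocation lies between the lower and upper quota.

none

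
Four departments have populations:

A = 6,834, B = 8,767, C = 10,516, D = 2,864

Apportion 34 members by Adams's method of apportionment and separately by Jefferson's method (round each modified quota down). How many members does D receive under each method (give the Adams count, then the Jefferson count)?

4 and 3

Adams: A 8, B 10, C 12, D 4.
Jefferson: A 8, B 10, C 13, D 3.
D gets 4 under Adams and 3 under Jefferson.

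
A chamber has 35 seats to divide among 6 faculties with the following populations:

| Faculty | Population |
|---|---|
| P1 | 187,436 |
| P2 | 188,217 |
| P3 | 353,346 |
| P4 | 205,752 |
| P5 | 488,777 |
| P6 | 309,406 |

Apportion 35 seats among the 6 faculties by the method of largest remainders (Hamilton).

Standard divisor: 1732934 ÷ 35 ≈ 49512.4.
Standard quotas: P1 3.7856, P2 3.8014, P3 7.1365, P4 4.1556, P5 9.8718, P6 6.2491.
Lower quotas: P1 3, P2 3, P3 7, P4 4, P5 9, P6 6 (sum 32, leaving 3 seats).
Remainders in descending order: P5 0.8718, P2 0.8014, P1 0.7856, P6 0.2491, P4 0.1556, P3 0.1365.
Largest remainders: P5, P2, P1 receive the extra seats.

P1 4; P2 4; P3 7; P4 4; P5 10; P6 6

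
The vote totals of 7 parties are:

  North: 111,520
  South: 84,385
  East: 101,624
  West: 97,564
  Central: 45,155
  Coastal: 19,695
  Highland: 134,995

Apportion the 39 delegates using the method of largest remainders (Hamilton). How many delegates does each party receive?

The standard divisor is 594938/39 ≈ 15254.821.
Standard quotas: North 7.3105, South 5.5317, East 6.6618, West 6.3956, Central 2.9600, Coastal 1.2911, Highland 8.8493.
Lower quotas: North 7, South 5, East 6, West 6, Central 2, Coastal 1, Highland 8 (sum 35, leaving 4 seats).
Remainders in descending order: Central 0.9600, Highland 0.8493, East 0.6618, South 0.5317, West 0.3956, North 0.3105, Coastal 0.2911.
Largest remainders: Central, Highland, East, South receive the extra seats.

North 7, South 6, East 7, West 6, Central 3, Coastal 1, Highland 9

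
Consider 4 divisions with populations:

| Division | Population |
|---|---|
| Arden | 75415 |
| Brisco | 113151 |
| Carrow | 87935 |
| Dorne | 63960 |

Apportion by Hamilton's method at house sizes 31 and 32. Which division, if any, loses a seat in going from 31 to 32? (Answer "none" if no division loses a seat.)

At 31 seats: Arden 7, Brisco 10, Carrow 8, Dorne 6.
At 32 seats: Arden 7, Brisco 11, Carrow 8, Dorne 6.
No division's allocation decreased.

none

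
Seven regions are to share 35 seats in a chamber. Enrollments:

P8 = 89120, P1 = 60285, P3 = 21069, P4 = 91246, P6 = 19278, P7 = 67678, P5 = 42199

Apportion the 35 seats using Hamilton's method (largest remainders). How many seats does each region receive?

P8=8; P1=5; P3=2; P4=8; P6=2; P7=6; P5=4

The standard divisor is 390875/35 ≈ 11167.857.
Standard quotas: P8 7.9800, P1 5.3981, P3 1.8866, P4 8.1704, P6 1.7262, P7 6.0601, P5 3.7786.
Lower quotas: P8 7, P1 5, P3 1, P4 8, P6 1, P7 6, P5 3 (sum 31, leaving 4 seats).
Remainders in descending order: P8 0.9800, P3 0.8866, P5 0.7786, P6 0.7262, P1 0.3981, P4 0.1704, P7 0.0601.
Largest remainders: P8, P3, P5, P6 receive the extra seats.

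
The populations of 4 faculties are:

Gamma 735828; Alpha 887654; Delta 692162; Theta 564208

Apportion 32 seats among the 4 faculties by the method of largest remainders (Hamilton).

Total 2879852; standard divisor 2879852/32 ≈ 89995.375.
Standard quotas: Gamma 8.1763, Alpha 9.8633, Delta 7.6911, Theta 6.2693.
Lower quotas: Gamma 8, Alpha 9, Delta 7, Theta 6 (sum 30, leaving 2 seats).
Remainders in descending order: Alpha 0.8633, Delta 0.6911, Theta 0.2693, Gamma 0.1763.
Largest remainders: Alpha, Delta receive the extra seats.

Gamma 8; Alpha 10; Delta 8; Theta 6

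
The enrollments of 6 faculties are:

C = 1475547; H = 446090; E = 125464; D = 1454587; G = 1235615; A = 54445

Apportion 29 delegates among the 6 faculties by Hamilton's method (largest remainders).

Total 4791748; standard divisor 4791748/29 ≈ 165232.69.
Standard quotas: C 8.9301, H 2.6998, E 0.7593, D 8.8033, G 7.4780, A 0.3295.
Lower quotas: C 8, H 2, E 0, D 8, G 7, A 0 (sum 25, leaving 4 seats).
Remainders in descending order: C 0.9301, D 0.8033, E 0.7593, H 0.6998, G 0.4780, A 0.3295.
The surplus seats go to C, D, E, H.

C=9, H=3, E=1, D=9, G=7, A=0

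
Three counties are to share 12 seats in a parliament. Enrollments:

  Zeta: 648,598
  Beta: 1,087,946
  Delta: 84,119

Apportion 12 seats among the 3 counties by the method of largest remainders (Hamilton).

Total 1820663; standard divisor 1820663/12 ≈ 151721.917.
Standard quotas: Zeta 4.2749, Beta 7.1707, Delta 0.5544.
Lower quotas: Zeta 4, Beta 7, Delta 0 (sum 11, leaving 1 seat).
Remainders in descending order: Delta 0.5544, Zeta 0.2749, Beta 0.1707.
Largest remainder: Delta receives the extra seat.

Zeta: 4; Beta: 7; Delta: 1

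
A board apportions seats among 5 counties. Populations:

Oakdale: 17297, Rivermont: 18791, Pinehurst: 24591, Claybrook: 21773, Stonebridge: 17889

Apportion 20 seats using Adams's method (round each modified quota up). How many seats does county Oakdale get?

Standard divisor 100341/20 ≈ 5017.05; standard quotas: Oakdale 3.448, Rivermont 3.745, Pinehurst 4.901, Claybrook 4.340, Stonebridge 3.566.
Rounding up gives 4, 4, 5, 5, 4 = 22 seats, so the divisor must be adjusted.
With modified divisor 5900: modified quotas Oakdale 2.932, Rivermont 3.185, Pinehurst 4.168, Claybrook 3.690, Stonebridge 3.032.
Rounding up: Oakdale 3, Rivermont 4, Pinehurst 5, Claybrook 4, Stonebridge 4 (total 20).
Oakdale receives 3.

3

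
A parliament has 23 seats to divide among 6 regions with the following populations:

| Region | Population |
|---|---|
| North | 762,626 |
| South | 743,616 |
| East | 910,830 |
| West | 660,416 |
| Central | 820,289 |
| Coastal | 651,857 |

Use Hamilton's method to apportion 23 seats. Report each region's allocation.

North 4, South 4, East 5, West 3, Central 4, Coastal 3

The standard divisor is 4549634/23 ≈ 197810.174.
Standard quotas: North 3.8553, South 3.7592, East 4.6046, West 3.3386, Central 4.1468, Coastal 3.2954.
Lower quotas: North 3, South 3, East 4, West 3, Central 4, Coastal 3 (sum 20, leaving 3 seats).
Remainders in descending order: North 0.8553, South 0.7592, East 0.6046, West 0.3386, Coastal 0.2954, Central 0.1468.
The surplus seats go to North, South, East.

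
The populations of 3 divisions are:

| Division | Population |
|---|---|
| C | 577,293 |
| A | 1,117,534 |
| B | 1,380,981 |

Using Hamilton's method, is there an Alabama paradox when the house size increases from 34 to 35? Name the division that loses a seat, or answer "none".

At 34 seats: C 7, A 12, B 15.
At 35 seats: C 6, A 13, B 16.
C drops from 7 to 6.

C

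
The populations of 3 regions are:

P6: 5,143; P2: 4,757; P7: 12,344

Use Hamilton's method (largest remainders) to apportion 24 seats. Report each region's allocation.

Standard divisor: 22244 ÷ 24 ≈ 926.833.
Standard quotas: P6 5.5490, P2 5.1325, P7 13.3185.
Lower quotas: P6 5, P2 5, P7 13 (sum 23, leaving 1 seat).
Remainders in descending order: P6 0.5490, P7 0.3185, P2 0.1325.
The surplus seat goes to P6.

P6=6, P2=5, P7=13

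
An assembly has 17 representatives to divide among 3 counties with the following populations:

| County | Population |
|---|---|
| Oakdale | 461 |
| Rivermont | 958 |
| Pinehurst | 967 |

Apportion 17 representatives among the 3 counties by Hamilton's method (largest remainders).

Oakdale 3, Rivermont 7, Pinehurst 7

Total 2386; standard divisor 2386/17 ≈ 140.353.
Standard quotas: Oakdale 3.285, Rivermont 6.826, Pinehurst 6.890.
Lower quotas: Oakdale 3, Rivermont 6, Pinehurst 6 (sum 15, leaving 2 seats).
Remainders in descending order: Pinehurst 0.890, Rivermont 0.826, Oakdale 0.285.
Largest remainders: Pinehurst, Rivermont receive the extra seats.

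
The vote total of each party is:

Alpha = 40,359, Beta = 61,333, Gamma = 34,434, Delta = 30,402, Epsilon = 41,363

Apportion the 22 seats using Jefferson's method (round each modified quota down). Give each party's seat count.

Standard divisor 207891/22 ≈ 9449.591; standard quotas: Alpha 4.271, Beta 6.491, Gamma 3.644, Delta 3.217, Epsilon 4.377.
Rounding down gives 4, 6, 3, 3, 4 = 20 seats, so the divisor must be adjusted.
With modified divisor 8400: modified quotas Alpha 4.805, Beta 7.302, Gamma 4.099, Delta 3.619, Epsilon 4.924.
Rounding down: Alpha 4, Beta 7, Gamma 4, Delta 3, Epsilon 4 (total 22).

Alpha: 4, Beta: 7, Gamma: 4, Delta: 3, Epsilon: 4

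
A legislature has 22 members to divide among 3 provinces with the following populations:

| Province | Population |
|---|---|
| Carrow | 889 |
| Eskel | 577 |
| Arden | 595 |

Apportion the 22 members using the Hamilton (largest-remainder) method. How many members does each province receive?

Carrow=10; Eskel=6; Arden=6

The standard divisor is 2061/22 ≈ 93.682.
Standard quotas: Carrow 9.490, Eskel 6.159, Arden 6.351.
Lower quotas: Carrow 9, Eskel 6, Arden 6 (sum 21, leaving 1 seat).
Remainders in descending order: Carrow 0.490, Arden 0.351, Eskel 0.159.
Largest remainder: Carrow receives the extra seat.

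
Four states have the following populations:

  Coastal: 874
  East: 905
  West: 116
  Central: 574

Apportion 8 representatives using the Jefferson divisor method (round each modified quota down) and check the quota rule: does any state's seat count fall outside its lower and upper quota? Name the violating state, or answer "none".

Standard quotas: Coastal 2.832, East 2.932, West 0.376, Central 1.860.
Jefferson allocation: Coastal 3, East 3, West 0, Central 2.
Every allocation lies between the lower and upper quota.

none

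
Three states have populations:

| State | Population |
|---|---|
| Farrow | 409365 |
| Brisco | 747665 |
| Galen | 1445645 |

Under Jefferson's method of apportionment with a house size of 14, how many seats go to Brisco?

4

Standard divisor 2602675/14 ≈ 185905.357; standard quotas: Farrow 2.202, Brisco 4.022, Galen 7.776.
Rounding down gives 2, 4, 7 = 13 seats, so the divisor must be adjusted.
With modified divisor 170700: modified quotas Farrow 2.398, Brisco 4.380, Galen 8.469.
Rounding down: Farrow 2, Brisco 4, Galen 8 (total 14).
Brisco receives 4.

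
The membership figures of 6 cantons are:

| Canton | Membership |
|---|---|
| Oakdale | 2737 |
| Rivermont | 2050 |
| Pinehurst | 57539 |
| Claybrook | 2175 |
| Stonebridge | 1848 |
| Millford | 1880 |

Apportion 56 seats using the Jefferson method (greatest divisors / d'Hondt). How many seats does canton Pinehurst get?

Standard divisor 68229/56 ≈ 1218.375; standard quotas: Oakdale 2.246, Rivermont 1.683, Pinehurst 47.226, Claybrook 1.785, Stonebridge 1.517, Millford 1.543.
Rounding down gives 2, 1, 47, 1, 1, 1 = 53 seats, so the divisor must be adjusted.
With modified divisor 1140: modified quotas Oakdale 2.401, Rivermont 1.798, Pinehurst 50.473, Claybrook 1.908, Stonebridge 1.621, Millford 1.649.
Rounding down: Oakdale 2, Rivermont 1, Pinehurst 50, Claybrook 1, Stonebridge 1, Millford 1 (total 56).
Pinehurst receives 50.

50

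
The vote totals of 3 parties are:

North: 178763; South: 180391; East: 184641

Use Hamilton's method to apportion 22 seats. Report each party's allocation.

North 7; South 7; East 8

The standard divisor is 543795/22 ≈ 24717.955.
Standard quotas: North 7.2321, South 7.2980, East 7.4699.
Lower quotas: North 7, South 7, East 7 (sum 21, leaving 1 seat).
Remainders in descending order: East 0.4699, South 0.2980, North 0.2321.
The surplus seat goes to East.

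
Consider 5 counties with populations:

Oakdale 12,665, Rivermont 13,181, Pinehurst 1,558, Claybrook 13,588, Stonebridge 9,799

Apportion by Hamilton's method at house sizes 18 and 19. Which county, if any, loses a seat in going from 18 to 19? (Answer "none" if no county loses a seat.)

At 18 seats: Oakdale 4, Rivermont 5, Pinehurst 1, Claybrook 5, Stonebridge 3.
At 19 seats: Oakdale 5, Rivermont 5, Pinehurst 0, Claybrook 5, Stonebridge 4.
Pinehurst drops from 1 to 0.

Pinehurst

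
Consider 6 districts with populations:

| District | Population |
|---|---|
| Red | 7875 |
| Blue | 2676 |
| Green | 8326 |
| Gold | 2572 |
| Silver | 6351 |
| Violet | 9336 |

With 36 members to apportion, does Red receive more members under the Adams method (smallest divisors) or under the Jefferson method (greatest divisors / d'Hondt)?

Adams: Red 7, Blue 3, Green 8, Gold 3, Silver 6, Violet 9.
Jefferson: Red 8, Blue 2, Green 8, Gold 2, Silver 6, Violet 10.
Red gets 7 under Adams and 8 under Jefferson.

Jefferson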